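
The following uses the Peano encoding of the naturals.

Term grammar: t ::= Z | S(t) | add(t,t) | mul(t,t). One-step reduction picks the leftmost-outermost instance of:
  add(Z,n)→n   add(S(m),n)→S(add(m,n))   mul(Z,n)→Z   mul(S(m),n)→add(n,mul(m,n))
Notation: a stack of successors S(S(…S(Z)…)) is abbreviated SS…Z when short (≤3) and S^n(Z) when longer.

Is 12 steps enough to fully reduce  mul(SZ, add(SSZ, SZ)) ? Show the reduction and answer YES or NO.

Answer: YES — reaches normal form SSSZ in 9 ≤ 12 steps

Reduction:
  start: mul(SZ, add(SSZ, SZ))
  [1] add(add(SSZ, SZ), mul(Z, add(SSZ, SZ)))
  [2] add(S(add(SZ, SZ)), mul(Z, add(SSZ, SZ)))
  [3] S(add(add(SZ, SZ), mul(Z, add(SSZ, SZ))))
  [4] S(add(S(add(Z, SZ)), mul(Z, add(SSZ, SZ))))
  [5] S(S(add(add(Z, SZ), mul(Z, add(SSZ, SZ)))))
  [6] S(S(add(SZ, mul(Z, add(SSZ, SZ)))))
  [7] S(S(S(add(Z, mul(Z, add(SSZ, SZ))))))
  [8] S(S(S(mul(Z, add(SSZ, SZ)))))
  [9] SSSZ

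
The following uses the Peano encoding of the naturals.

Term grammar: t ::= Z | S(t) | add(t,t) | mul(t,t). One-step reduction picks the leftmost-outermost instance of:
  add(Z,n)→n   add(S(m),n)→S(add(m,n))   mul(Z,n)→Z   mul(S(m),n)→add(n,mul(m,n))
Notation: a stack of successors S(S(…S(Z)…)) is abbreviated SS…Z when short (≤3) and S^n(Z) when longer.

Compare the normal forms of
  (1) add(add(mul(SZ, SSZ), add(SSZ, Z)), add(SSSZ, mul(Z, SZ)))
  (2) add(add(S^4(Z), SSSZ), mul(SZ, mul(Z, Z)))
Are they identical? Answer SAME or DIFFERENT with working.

Term A:
  start: add(add(mul(SZ, SSZ), add(SSZ, Z)), add(SSSZ, mul(Z, SZ)))
  →1  add(add(add(SSZ, mul(Z, SSZ)), add(SSZ, Z)), add(SSSZ, mul(Z, SZ)))
  →2  add(add(S(add(SZ, mul(Z, SSZ))), add(SSZ, Z)), add(SSSZ, mul(Z, SZ)))
  →3  add(S(add(add(SZ, mul(Z, SSZ)), add(SSZ, Z))), add(SSSZ, mul(Z, SZ)))
  →4  S(add(add(add(SZ, mul(Z, SSZ)), add(SSZ, Z)), add(SSSZ, mul(Z, SZ))))
  →5  S(add(add(S(add(Z, mul(Z, SSZ))), add(SSZ, Z)), add(SSSZ, mul(Z, SZ))))
  →6  S(add(S(add(add(Z, mul(Z, SSZ)), add(SSZ, Z))), add(SSSZ, mul(Z, SZ))))
  →7  S(S(add(add(add(Z, mul(Z, SSZ)), add(SSZ, Z)), add(SSSZ, mul(Z, SZ)))))
  →8  S(S(add(add(mul(Z, SSZ), add(SSZ, Z)), add(SSSZ, mul(Z, SZ)))))
  →9  S(S(add(add(Z, add(SSZ, Z)), add(SSSZ, mul(Z, SZ)))))
  →10  S(S(add(add(SSZ, Z), add(SSSZ, mul(Z, SZ)))))
  →11  S(S(add(S(add(SZ, Z)), add(SSSZ, mul(Z, SZ)))))
  →12  S(S(S(add(add(SZ, Z), add(SSSZ, mul(Z, SZ))))))
  →13  S(S(S(add(S(add(Z, Z)), add(SSSZ, mul(Z, SZ))))))
  →14  S(S(S(S(add(add(Z, Z), add(SSSZ, mul(Z, SZ)))))))
  →15  S(S(S(S(add(Z, add(SSSZ, mul(Z, SZ)))))))
  →16  S(S(S(S(add(SSSZ, mul(Z, SZ))))))
  →17  S(S(S(S(S(add(SSZ, mul(Z, SZ)))))))
  →18  S(S(S(S(S(S(add(SZ, mul(Z, SZ))))))))
  →19  S(S(S(S(S(S(S(add(Z, mul(Z, SZ)))))))))
  →20  S(S(S(S(S(S(S(mul(Z, SZ))))))))
  →21  S^7(Z)

Term B:
  start: add(add(S^4(Z), SSSZ), mul(SZ, mul(Z, Z)))
  →1  add(S(add(SSSZ, SSSZ)), mul(SZ, mul(Z, Z)))
  →2  S(add(add(SSSZ, SSSZ), mul(SZ, mul(Z, Z))))
  →3  S(add(S(add(SSZ, SSSZ)), mul(SZ, mul(Z, Z))))
  →4  S(S(add(add(SSZ, SSSZ), mul(SZ, mul(Z, Z)))))
  →5  S(S(add(S(add(SZ, SSSZ)), mul(SZ, mul(Z, Z)))))
  →6  S(S(S(add(add(SZ, SSSZ), mul(SZ, mul(Z, Z))))))
  →7  S(S(S(add(S(add(Z, SSSZ)), mul(SZ, mul(Z, Z))))))
  →8  S(S(S(S(add(add(Z, SSSZ), mul(SZ, mul(Z, Z)))))))
  →9  S(S(S(S(add(SSSZ, mul(SZ, mul(Z, Z)))))))
  →10  S(S(S(S(S(add(SSZ, mul(SZ, mul(Z, Z))))))))
  →11  S(S(S(S(S(S(add(SZ, mul(SZ, mul(Z, Z)))))))))
  →12  S(S(S(S(S(S(S(add(Z, mul(SZ, mul(Z, Z))))))))))
  →13  S(S(S(S(S(S(S(mul(SZ, mul(Z, Z)))))))))
  →14  S(S(S(S(S(S(S(add(mul(Z, Z), mul(Z, mul(Z, Z))))))))))
  →15  S(S(S(S(S(S(S(add(Z, mul(Z, mul(Z, Z))))))))))
  →16  S(S(S(S(S(S(S(mul(Z, mul(Z, Z)))))))))
  →17  S^7(Z)

Answer: SAME — A ⇓ S^7(Z), B ⇓ S^7(Z)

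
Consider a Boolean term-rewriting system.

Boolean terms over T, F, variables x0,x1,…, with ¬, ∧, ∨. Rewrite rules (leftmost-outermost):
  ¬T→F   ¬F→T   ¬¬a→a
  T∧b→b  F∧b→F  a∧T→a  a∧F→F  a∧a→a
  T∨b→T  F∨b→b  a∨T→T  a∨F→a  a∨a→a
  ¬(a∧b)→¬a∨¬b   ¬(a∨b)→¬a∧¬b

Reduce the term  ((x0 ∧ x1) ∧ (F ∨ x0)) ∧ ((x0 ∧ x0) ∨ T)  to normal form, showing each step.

Answer: normal form = (x0 ∧ x1) ∧ x0  (in 3 steps)

Working:
  start: ((x0 ∧ x1) ∧ (F ∨ x0)) ∧ ((x0 ∧ x0) ∨ T)
  [1] ((x0 ∧ x1) ∧ x0) ∧ ((x0 ∧ x0) ∨ T)
  [2] ((x0 ∧ x1) ∧ x0) ∧ T
  [3] (x0 ∧ x1) ∧ x0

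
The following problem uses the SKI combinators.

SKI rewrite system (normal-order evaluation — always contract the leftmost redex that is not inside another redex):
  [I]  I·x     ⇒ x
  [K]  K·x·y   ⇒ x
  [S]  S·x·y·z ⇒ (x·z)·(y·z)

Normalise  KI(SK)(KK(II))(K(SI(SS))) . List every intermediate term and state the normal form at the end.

Answer: normal form = K(K(SI(SS)))  (in 3 steps)

Working:
  start: KI(SK)(KK(II))(K(SI(SS)))
  step 1: I(KK(II))(K(SI(SS)))
  step 2: KK(II)(K(SI(SS)))
  step 3: K(K(SI(SS)))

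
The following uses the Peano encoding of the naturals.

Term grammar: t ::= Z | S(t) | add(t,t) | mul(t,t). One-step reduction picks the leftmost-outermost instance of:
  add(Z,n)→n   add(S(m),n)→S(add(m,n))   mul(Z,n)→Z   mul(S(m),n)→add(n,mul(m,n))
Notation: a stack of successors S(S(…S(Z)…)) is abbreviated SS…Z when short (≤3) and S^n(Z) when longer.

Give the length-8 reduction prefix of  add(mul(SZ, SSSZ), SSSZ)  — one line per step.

  start: add(mul(SZ, SSSZ), SSSZ)
  →1  add(add(SSSZ, mul(Z, SSSZ)), SSSZ)
  →2  add(S(add(SSZ, mul(Z, SSSZ))), SSSZ)
  →3  S(add(add(SSZ, mul(Z, SSSZ)), SSSZ))
  →4  S(add(S(add(SZ, mul(Z, SSSZ))), SSSZ))
  →5  S(S(add(add(SZ, mul(Z, SSSZ)), SSSZ)))
  →6  S(S(add(S(add(Z, mul(Z, SSSZ))), SSSZ)))
  →7  S(S(S(add(add(Z, mul(Z, SSSZ)), SSSZ))))
  →8  S(S(S(add(mul(Z, SSSZ), SSSZ))))

Answer: after 8 steps: S(S(S(add(mul(Z, SSSZ), SSSZ))))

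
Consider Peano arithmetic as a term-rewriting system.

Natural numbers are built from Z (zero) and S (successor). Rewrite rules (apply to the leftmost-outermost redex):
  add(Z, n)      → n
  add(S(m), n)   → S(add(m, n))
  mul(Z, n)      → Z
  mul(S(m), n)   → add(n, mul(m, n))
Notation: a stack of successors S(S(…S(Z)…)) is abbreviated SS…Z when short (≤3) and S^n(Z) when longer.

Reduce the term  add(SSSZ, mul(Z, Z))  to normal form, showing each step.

Answer: normal form = SSSZ  (in 5 steps)

Reduction:
  start: add(SSSZ, mul(Z, Z))
  [1] S(add(SSZ, mul(Z, Z)))
  [2] S(S(add(SZ, mul(Z, Z))))
  [3] S(S(S(add(Z, mul(Z, Z)))))
  [4] S(S(S(mul(Z, Z))))
  [5] SSSZ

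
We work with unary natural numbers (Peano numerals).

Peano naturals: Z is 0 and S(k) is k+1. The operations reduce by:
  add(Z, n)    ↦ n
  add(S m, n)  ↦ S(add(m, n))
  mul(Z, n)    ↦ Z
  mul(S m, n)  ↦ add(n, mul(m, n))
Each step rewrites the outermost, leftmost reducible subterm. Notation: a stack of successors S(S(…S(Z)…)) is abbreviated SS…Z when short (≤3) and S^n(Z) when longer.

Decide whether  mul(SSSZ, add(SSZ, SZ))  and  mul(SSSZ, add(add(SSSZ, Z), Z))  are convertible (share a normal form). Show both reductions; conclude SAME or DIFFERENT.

Answer: SAME — A ⇓ S^9(Z), B ⇓ S^9(Z)

Working:
Term A:
  start: mul(SSSZ, add(SSZ, SZ))
  step 1: add(add(SSZ, SZ), mul(SSZ, add(SSZ, SZ)))
  step 2: add(S(add(SZ, SZ)), mul(SSZ, add(SSZ, SZ)))
  step 3: S(add(add(SZ, SZ), mul(SSZ, add(SSZ, SZ))))
  step 4: S(add(S(add(Z, SZ)), mul(SSZ, add(SSZ, SZ))))
  step 5: S(S(add(add(Z, SZ), mul(SSZ, add(SSZ, SZ)))))
  step 6: S(S(add(SZ, mul(SSZ, add(SSZ, SZ)))))
  step 7: S(S(S(add(Z, mul(SSZ, add(SSZ, SZ))))))
  step 8: S(S(S(mul(SSZ, add(SSZ, SZ)))))
  step 9: S(S(S(add(add(SSZ, SZ), mul(SZ, add(SSZ, SZ))))))
  step 10: S(S(S(add(S(add(SZ, SZ)), mul(SZ, add(SSZ, SZ))))))
  step 11: S(S(S(S(add(add(SZ, SZ), mul(SZ, add(SSZ, SZ)))))))
  step 12: S(S(S(S(add(S(add(Z, SZ)), mul(SZ, add(SSZ, SZ)))))))
  step 13: S(S(S(S(S(add(add(Z, SZ), mul(SZ, add(SSZ, SZ))))))))
  step 14: S(S(S(S(S(add(SZ, mul(SZ, add(SSZ, SZ))))))))
  step 15: S(S(S(S(S(S(add(Z, mul(SZ, add(SSZ, SZ)))))))))
  step 16: S(S(S(S(S(S(mul(SZ, add(SSZ, SZ))))))))
  step 17: S(S(S(S(S(S(add(add(SSZ, SZ), mul(Z, add(SSZ, SZ)))))))))
  step 18: S(S(S(S(S(S(add(S(add(SZ, SZ)), mul(Z, add(SSZ, SZ)))))))))
  step 19: S(S(S(S(S(S(S(add(add(SZ, SZ), mul(Z, add(SSZ, SZ))))))))))
  step 20: S(S(S(S(S(S(S(add(S(add(Z, SZ)), mul(Z, add(SSZ, SZ))))))))))
  step 21: S(S(S(S(S(S(S(S(add(add(Z, SZ), mul(Z, add(SSZ, SZ)))))))))))
  step 22: S(S(S(S(S(S(S(S(add(SZ, mul(Z, add(SSZ, SZ)))))))))))
  step 23: S(S(S(S(S(S(S(S(S(add(Z, mul(Z, add(SSZ, SZ))))))))))))
  step 24: S(S(S(S(S(S(S(S(S(mul(Z, add(SSZ, SZ)))))))))))
  step 25: S^9(Z)

Term B:
  start: mul(SSSZ, add(add(SSSZ, Z), Z))
  step 1: add(add(add(SSSZ, Z), Z), mul(SSZ, add(add(SSSZ, Z), Z)))
  step 2: add(add(S(add(SSZ, Z)), Z), mul(SSZ, add(add(SSSZ, Z), Z)))
  step 3: add(S(add(add(SSZ, Z), Z)), mul(SSZ, add(add(SSSZ, Z), Z)))
  step 4: S(add(add(add(SSZ, Z), Z), mul(SSZ, add(add(SSSZ, Z), Z))))
  step 5: S(add(add(S(add(SZ, Z)), Z), mul(SSZ, add(add(SSSZ, Z), Z))))
  step 6: S(add(S(add(add(SZ, Z), Z)), mul(SSZ, add(add(SSSZ, Z), Z))))
  step 7: S(S(add(add(add(SZ, Z), Z), mul(SSZ, add(add(SSSZ, Z), Z)))))
  step 8: S(S(add(add(S(add(Z, Z)), Z), mul(SSZ, add(add(SSSZ, Z), Z)))))
  step 9: S(S(add(S(add(add(Z, Z), Z)), mul(SSZ, add(add(SSSZ, Z), Z)))))
  step 10: S(S(S(add(add(add(Z, Z), Z), mul(SSZ, add(add(SSSZ, Z), Z))))))
  step 11: S(S(S(add(add(Z, Z), mul(SSZ, add(add(SSSZ, Z), Z))))))
  step 12: S(S(S(add(Z, mul(SSZ, add(add(SSSZ, Z), Z))))))
  step 13: S(S(S(mul(SSZ, add(add(SSSZ, Z), Z)))))
  step 14: S(S(S(add(add(add(SSSZ, Z), Z), mul(SZ, add(add(SSSZ, Z), Z))))))
  step 15: S(S(S(add(add(S(add(SSZ, Z)), Z), mul(SZ, add(add(SSSZ, Z), Z))))))
  step 16: S(S(S(add(S(add(add(SSZ, Z), Z)), mul(SZ, add(add(SSSZ, Z), Z))))))
  step 17: S(S(S(S(add(add(add(SSZ, Z), Z), mul(SZ, add(add(SSSZ, Z), Z)))))))
  step 18: S(S(S(S(add(add(S(add(SZ, Z)), Z), mul(SZ, add(add(SSSZ, Z), Z)))))))
  step 19: S(S(S(S(add(S(add(add(SZ, Z), Z)), mul(SZ, add(add(SSSZ, Z), Z)))))))
  step 20: S(S(S(S(S(add(add(add(SZ, Z), Z), mul(SZ, add(add(SSSZ, Z), Z))))))))
  step 21: S(S(S(S(S(add(add(S(add(Z, Z)), Z), mul(SZ, add(add(SSSZ, Z), Z))))))))
  step 22: S(S(S(S(S(add(S(add(add(Z, Z), Z)), mul(SZ, add(add(SSSZ, Z), Z))))))))
  step 23: S(S(S(S(S(S(add(add(add(Z, Z), Z), mul(SZ, add(add(SSSZ, Z), Z)))))))))
  step 24: S(S(S(S(S(S(add(add(Z, Z), mul(SZ, add(add(SSSZ, Z), Z)))))))))
  step 25: S(S(S(S(S(S(add(Z, mul(SZ, add(add(SSSZ, Z), Z)))))))))
  step 26: S(S(S(S(S(S(mul(SZ, add(add(SSSZ, Z), Z))))))))
  step 27: S(S(S(S(S(S(add(add(add(SSSZ, Z), Z), mul(Z, add(add(SSSZ, Z), Z)))))))))
  step 28: S(S(S(S(S(S(add(add(S(add(SSZ, Z)), Z), mul(Z, add(add(SSSZ, Z), Z)))))))))
  step 29: S(S(S(S(S(S(add(S(add(add(SSZ, Z), Z)), mul(Z, add(add(SSSZ, Z), Z)))))))))
  step 30: S(S(S(S(S(S(S(add(add(add(SSZ, Z), Z), mul(Z, add(add(SSSZ, Z), Z))))))))))
  step 31: S(S(S(S(S(S(S(add(add(S(add(SZ, Z)), Z), mul(Z, add(add(SSSZ, Z), Z))))))))))
  step 32: S(S(S(S(S(S(S(add(S(add(add(SZ, Z), Z)), mul(Z, add(add(SSSZ, Z), Z))))))))))
  step 33: S(S(S(S(S(S(S(S(add(add(add(SZ, Z), Z), mul(Z, add(add(SSSZ, Z), Z)))))))))))
  step 34: S(S(S(S(S(S(S(S(add(add(S(add(Z, Z)), Z), mul(Z, add(add(SSSZ, Z), Z)))))))))))
  step 35: S(S(S(S(S(S(S(S(add(S(add(add(Z, Z), Z)), mul(Z, add(add(SSSZ, Z), Z)))))))))))
  step 36: S(S(S(S(S(S(S(S(S(add(add(add(Z, Z), Z), mul(Z, add(add(SSSZ, Z), Z))))))))))))
  step 37: S(S(S(S(S(S(S(S(S(add(add(Z, Z), mul(Z, add(add(SSSZ, Z), Z))))))))))))
  step 38: S(S(S(S(S(S(S(S(S(add(Z, mul(Z, add(add(SSSZ, Z), Z))))))))))))
  step 39: S(S(S(S(S(S(S(S(S(mul(Z, add(add(SSSZ, Z), Z)))))))))))
  step 40: S^9(Z)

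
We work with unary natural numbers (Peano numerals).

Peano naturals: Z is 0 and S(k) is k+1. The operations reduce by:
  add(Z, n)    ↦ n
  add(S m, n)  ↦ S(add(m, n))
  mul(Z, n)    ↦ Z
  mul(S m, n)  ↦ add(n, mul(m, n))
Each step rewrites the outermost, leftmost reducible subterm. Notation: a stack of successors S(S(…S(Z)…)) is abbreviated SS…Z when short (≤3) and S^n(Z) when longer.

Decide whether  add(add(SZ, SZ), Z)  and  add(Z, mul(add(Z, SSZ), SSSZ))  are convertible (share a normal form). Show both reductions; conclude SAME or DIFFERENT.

Answer: DIFFERENT — A ⇓ SSZ, B ⇓ S^6(Z)

Working:
Term A:
  start: add(add(SZ, SZ), Z)
  →1  add(S(add(Z, SZ)), Z)
  →2  S(add(add(Z, SZ), Z))
  →3  S(add(SZ, Z))
  →4  S(S(add(Z, Z)))
  →5  SSZ

Term B:
  start: add(Z, mul(add(Z, SSZ), SSSZ))
  →1  mul(add(Z, SSZ), SSSZ)
  →2  mul(SSZ, SSSZ)
  →3  add(SSSZ, mul(SZ, SSSZ))
  →4  S(add(SSZ, mul(SZ, SSSZ)))
  →5  S(S(add(SZ, mul(SZ, SSSZ))))
  →6  S(S(S(add(Z, mul(SZ, SSSZ)))))
  →7  S(S(S(mul(SZ, SSSZ))))
  →8  S(S(S(add(SSSZ, mul(Z, SSSZ)))))
  →9  S(S(S(S(add(SSZ, mul(Z, SSSZ))))))
  →10  S(S(S(S(S(add(SZ, mul(Z, SSSZ)))))))
  →11  S(S(S(S(S(S(add(Z, mul(Z, SSSZ))))))))
  →12  S(S(S(S(S(S(mul(Z, SSSZ)))))))
  →13  S^6(Z)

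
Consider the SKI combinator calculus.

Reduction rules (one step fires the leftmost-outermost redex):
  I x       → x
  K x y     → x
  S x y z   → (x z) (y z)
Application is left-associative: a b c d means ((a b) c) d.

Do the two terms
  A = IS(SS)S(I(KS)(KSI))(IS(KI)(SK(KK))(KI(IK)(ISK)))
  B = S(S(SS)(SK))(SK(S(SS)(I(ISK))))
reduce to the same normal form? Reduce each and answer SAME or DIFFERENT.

Answer: SAME — A ⇓ S(S(SS)(SK))(SK(S(SS)(SK))), B ⇓ S(S(SS)(SK))(SK(S(SS)(SK)))

Reduction:
Term A:
  start: IS(SS)S(I(KS)(KSI))(IS(KI)(SK(KK))(KI(IK)(ISK)))
  step 1: S(SS)S(I(KS)(KSI))(IS(KI)(SK(KK))(KI(IK)(ISK)))
  step 2: SS(I(KS)(KSI))(S(I(KS)(KSI)))(IS(KI)(SK(KK))(KI(IK)(ISK)))
  step 3: S(S(I(KS)(KSI)))(I(KS)(KSI)(S(I(KS)(KSI))))(IS(KI)(SK(KK))(KI(IK)(ISK)))
  step 4: S(I(KS)(KSI))(IS(KI)(SK(KK))(KI(IK)(ISK)))(I(KS)(KSI)(S(I(KS)(KSI)))(IS(KI)(SK(KK))(KI(IK)(ISK))))
  step 5: I(KS)(KSI)(I(KS)(KSI)(S(I(KS)(KSI)))(IS(KI)(SK(KK))(KI(IK)(ISK))))(IS(KI)(SK(KK))(KI(IK)(ISK))(I(KS)(KSI)(S(I(KS)(KSI)))(IS(KI)(SK(KK))(KI(IK)(ISK)))))
  step 6: KS(KSI)(I(KS)(KSI)(S(I(KS)(KSI)))(IS(KI)(SK(KK))(KI(IK)(ISK))))(IS(KI)(SK(KK))(KI(IK)(ISK))(I(KS)(KSI)(S(I(KS)(KSI)))(IS(KI)(SK(KK))(KI(IK)(ISK)))))
  step 7: S(I(KS)(KSI)(S(I(KS)(KSI)))(IS(KI)(SK(KK))(KI(IK)(ISK))))(IS(KI)(SK(KK))(KI(IK)(ISK))(I(KS)(KSI)(S(I(KS)(KSI)))(IS(KI)(SK(KK))(KI(IK)(ISK)))))
  step 8: S(KS(KSI)(S(I(KS)(KSI)))(IS(KI)(SK(KK))(KI(IK)(ISK))))(IS(KI)(SK(KK))(KI(IK)(ISK))(I(KS)(KSI)(S(I(KS)(KSI)))(IS(KI)(SK(KK))(KI(IK)(ISK)))))
  step 9: S(S(S(I(KS)(KSI)))(IS(KI)(SK(KK))(KI(IK)(ISK))))(IS(KI)(SK(KK))(KI(IK)(ISK))(I(KS)(KSI)(S(I(KS)(KSI)))(IS(KI)(SK(KK))(KI(IK)(ISK)))))
  step 10: S(S(S(KS(KSI)))(IS(KI)(SK(KK))(KI(IK)(ISK))))(IS(KI)(SK(KK))(KI(IK)(ISK))(I(KS)(KSI)(S(I(KS)(KSI)))(IS(KI)(SK(KK))(KI(IK)(ISK)))))
  step 11: S(S(SS)(IS(KI)(SK(KK))(KI(IK)(ISK))))(IS(KI)(SK(KK))(KI(IK)(ISK))(I(KS)(KSI)(S(I(KS)(KSI)))(IS(KI)(SK(KK))(KI(IK)(ISK)))))
  step 12: S(S(SS)(S(KI)(SK(KK))(KI(IK)(ISK))))(IS(KI)(SK(KK))(KI(IK)(ISK))(I(KS)(KSI)(S(I(KS)(KSI)))(IS(KI)(SK(KK))(KI(IK)(ISK)))))
  step 13: S(S(SS)(KI(KI(IK)(ISK))(SK(KK)(KI(IK)(ISK)))))(IS(KI)(SK(KK))(KI(IK)(ISK))(I(KS)(KSI)(S(I(KS)(KSI)))(IS(KI)(SK(KK))(KI(IK)(ISK)))))
  step 14: S(S(SS)(I(SK(KK)(KI(IK)(ISK)))))(IS(KI)(SK(KK))(KI(IK)(ISK))(I(KS)(KSI)(S(I(KS)(KSI)))(IS(KI)(SK(KK))(KI(IK)(ISK)))))
  step 15: S(S(SS)(SK(KK)(KI(IK)(ISK))))(IS(KI)(SK(KK))(KI(IK)(ISK))(I(KS)(KSI)(S(I(KS)(KSI)))(IS(KI)(SK(KK))(KI(IK)(ISK)))))
  step 16: S(S(SS)(K(KI(IK)(ISK))(KK(KI(IK)(ISK)))))(IS(KI)(SK(KK))(KI(IK)(ISK))(I(KS)(KSI)(S(I(KS)(KSI)))(IS(KI)(SK(KK))(KI(IK)(ISK)))))
  step 17: S(S(SS)(KI(IK)(ISK)))(IS(KI)(SK(KK))(KI(IK)(ISK))(I(KS)(KSI)(S(I(KS)(KSI)))(IS(KI)(SK(KK))(KI(IK)(ISK)))))
  step 18: S(S(SS)(I(ISK)))(IS(KI)(SK(KK))(KI(IK)(ISK))(I(KS)(KSI)(S(I(KS)(KSI)))(IS(KI)(SK(KK))(KI(IK)(ISK)))))
  step 19: S(S(SS)(ISK))(IS(KI)(SK(KK))(KI(IK)(ISK))(I(KS)(KSI)(S(I(KS)(KSI)))(IS(KI)(SK(KK))(KI(IK)(ISK)))))
  step 20: S(S(SS)(SK))(IS(KI)(SK(KK))(KI(IK)(ISK))(I(KS)(KSI)(S(I(KS)(KSI)))(IS(KI)(SK(KK))(KI(IK)(ISK)))))
  step 21: S(S(SS)(SK))(S(KI)(SK(KK))(KI(IK)(ISK))(I(KS)(KSI)(S(I(KS)(KSI)))(IS(KI)(SK(KK))(KI(IK)(ISK)))))
  step 22: S(S(SS)(SK))(KI(KI(IK)(ISK))(SK(KK)(KI(IK)(ISK)))(I(KS)(KSI)(S(I(KS)(KSI)))(IS(KI)(SK(KK))(KI(IK)(ISK)))))
  step 23: S(S(SS)(SK))(I(SK(KK)(KI(IK)(ISK)))(I(KS)(KSI)(S(I(KS)(KSI)))(IS(KI)(SK(KK))(KI(IK)(ISK)))))
  step 24: S(S(SS)(SK))(SK(KK)(KI(IK)(ISK))(I(KS)(KSI)(S(I(KS)(KSI)))(IS(KI)(SK(KK))(KI(IK)(ISK)))))
  step 25: S(S(SS)(SK))(K(KI(IK)(ISK))(KK(KI(IK)(ISK)))(I(KS)(KSI)(S(I(KS)(KSI)))(IS(KI)(SK(KK))(KI(IK)(ISK)))))
  step 26: S(S(SS)(SK))(KI(IK)(ISK)(I(KS)(KSI)(S(I(KS)(KSI)))(IS(KI)(SK(KK))(KI(IK)(ISK)))))
  step 27: S(S(SS)(SK))(I(ISK)(I(KS)(KSI)(S(I(KS)(KSI)))(IS(KI)(SK(KK))(KI(IK)(ISK)))))
  step 28: S(S(SS)(SK))(ISK(I(KS)(KSI)(S(I(KS)(KSI)))(IS(KI)(SK(KK))(KI(IK)(ISK)))))
  step 29: S(S(SS)(SK))(SK(I(KS)(KSI)(S(I(KS)(KSI)))(IS(KI)(SK(KK))(KI(IK)(ISK)))))
  step 30: S(S(SS)(SK))(SK(KS(KSI)(S(I(KS)(KSI)))(IS(KI)(SK(KK))(KI(IK)(ISK)))))
  step 31: S(S(SS)(SK))(SK(S(S(I(KS)(KSI)))(IS(KI)(SK(KK))(KI(IK)(ISK)))))
  step 32: S(S(SS)(SK))(SK(S(S(KS(KSI)))(IS(KI)(SK(KK))(KI(IK)(ISK)))))
  step 33: S(S(SS)(SK))(SK(S(SS)(IS(KI)(SK(KK))(KI(IK)(ISK)))))
  step 34: S(S(SS)(SK))(SK(S(SS)(S(KI)(SK(KK))(KI(IK)(ISK)))))
  step 35: S(S(SS)(SK))(SK(S(SS)(KI(KI(IK)(ISK))(SK(KK)(KI(IK)(ISK))))))
  step 36: S(S(SS)(SK))(SK(S(SS)(I(SK(KK)(KI(IK)(ISK))))))
  step 37: S(S(SS)(SK))(SK(S(SS)(SK(KK)(KI(IK)(ISK)))))
  step 38: S(S(SS)(SK))(SK(S(SS)(K(KI(IK)(ISK))(KK(KI(IK)(ISK))))))
  step 39: S(S(SS)(SK))(SK(S(SS)(KI(IK)(ISK))))
  step 40: S(S(SS)(SK))(SK(S(SS)(I(ISK))))
  step 41: S(S(SS)(SK))(SK(S(SS)(ISK)))
  step 42: S(S(SS)(SK))(SK(S(SS)(SK)))

Term B:
  start: S(S(SS)(SK))(SK(S(SS)(I(ISK))))
  step 1: S(S(SS)(SK))(SK(S(SS)(ISK)))
  step 2: S(S(SS)(SK))(SK(S(SS)(SK)))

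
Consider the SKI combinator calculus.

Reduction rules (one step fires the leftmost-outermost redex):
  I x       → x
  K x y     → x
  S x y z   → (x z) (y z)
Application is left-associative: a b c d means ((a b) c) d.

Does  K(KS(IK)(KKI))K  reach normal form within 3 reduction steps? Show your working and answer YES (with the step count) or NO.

Answer: YES — reaches normal form SK in 3 ≤ 3 steps

Reduction:
  start: K(KS(IK)(KKI))K
  →1  KS(IK)(KKI)
  →2  S(KKI)
  →3  SK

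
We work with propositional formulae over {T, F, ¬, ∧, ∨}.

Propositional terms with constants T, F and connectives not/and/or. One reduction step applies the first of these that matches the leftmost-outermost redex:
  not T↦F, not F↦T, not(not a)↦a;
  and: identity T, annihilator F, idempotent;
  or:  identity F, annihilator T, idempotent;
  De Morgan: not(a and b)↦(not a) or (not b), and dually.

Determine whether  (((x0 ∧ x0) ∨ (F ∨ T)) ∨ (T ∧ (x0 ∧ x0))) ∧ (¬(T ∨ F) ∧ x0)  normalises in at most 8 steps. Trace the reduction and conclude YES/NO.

  start: (((x0 ∧ x0) ∨ (F ∨ T)) ∨ (T ∧ (x0 ∧ x0))) ∧ (¬(T ∨ F) ∧ x0)
  →1  ((x0 ∨ (F ∨ T)) ∨ (T ∧ (x0 ∧ x0))) ∧ (¬(T ∨ F) ∧ x0)
  →2  ((x0 ∨ T) ∨ (T ∧ (x0 ∧ x0))) ∧ (¬(T ∨ F) ∧ x0)
  →3  (T ∨ (T ∧ (x0 ∧ x0))) ∧ (¬(T ∨ F) ∧ x0)
  →4  T ∧ (¬(T ∨ F) ∧ x0)
  →5  ¬(T ∨ F) ∧ x0
  →6  (¬T ∧ ¬F) ∧ x0
  →7  (F ∧ ¬F) ∧ x0
  →8  F ∧ x0

Answer: NO — after 8 steps the term is F ∧ x0, not yet normal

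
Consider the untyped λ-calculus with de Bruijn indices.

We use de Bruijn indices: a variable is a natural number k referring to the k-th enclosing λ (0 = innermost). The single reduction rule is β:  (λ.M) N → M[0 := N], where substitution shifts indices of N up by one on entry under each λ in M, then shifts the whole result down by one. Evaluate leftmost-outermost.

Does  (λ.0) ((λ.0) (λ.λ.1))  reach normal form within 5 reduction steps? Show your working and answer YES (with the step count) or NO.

  start: (λ.0) ((λ.0) (λ.λ.1))
  [1] (λ.0) (λ.λ.1)
  [2] λ.λ.1

Answer: YES — reaches normal form λ.λ.1 in 2 ≤ 5 steps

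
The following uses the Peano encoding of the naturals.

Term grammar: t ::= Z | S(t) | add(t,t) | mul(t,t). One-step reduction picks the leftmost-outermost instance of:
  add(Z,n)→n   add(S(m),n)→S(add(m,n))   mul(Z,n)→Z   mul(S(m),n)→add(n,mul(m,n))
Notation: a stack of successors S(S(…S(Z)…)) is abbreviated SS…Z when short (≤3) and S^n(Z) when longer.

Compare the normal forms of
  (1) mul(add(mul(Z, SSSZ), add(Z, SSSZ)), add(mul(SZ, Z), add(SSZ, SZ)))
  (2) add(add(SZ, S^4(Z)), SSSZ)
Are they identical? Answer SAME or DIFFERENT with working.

Answer: DIFFERENT — A ⇓ S^9(Z), B ⇓ S^8(Z)

Working:
Term A:
  start: mul(add(mul(Z, SSSZ), add(Z, SSSZ)), add(mul(SZ, Z), add(SSZ, SZ)))
  →1  mul(add(Z, add(Z, SSSZ)), add(mul(SZ, Z), add(SSZ, SZ)))
  →2  mul(add(Z, SSSZ), add(mul(SZ, Z), add(SSZ, SZ)))
  →3  mul(SSSZ, add(mul(SZ, Z), add(SSZ, SZ)))
  →4  add(add(mul(SZ, Z), add(SSZ, SZ)), mul(SSZ, add(mul(SZ, Z), add(SSZ, SZ))))
  →5  add(add(add(Z, mul(Z, Z)), add(SSZ, SZ)), mul(SSZ, add(mul(SZ, Z), add(SSZ, SZ))))
  →6  add(add(mul(Z, Z), add(SSZ, SZ)), mul(SSZ, add(mul(SZ, Z), add(SSZ, SZ))))
  →7  add(add(Z, add(SSZ, SZ)), mul(SSZ, add(mul(SZ, Z), add(SSZ, SZ))))
  →8  add(add(SSZ, SZ), mul(SSZ, add(mul(SZ, Z), add(SSZ, SZ))))
  →9  add(S(add(SZ, SZ)), mul(SSZ, add(mul(SZ, Z), add(SSZ, SZ))))
  →10  S(add(add(SZ, SZ), mul(SSZ, add(mul(SZ, Z), add(SSZ, SZ)))))
  →11  S(add(S(add(Z, SZ)), mul(SSZ, add(mul(SZ, Z), add(SSZ, SZ)))))
  →12  S(S(add(add(Z, SZ), mul(SSZ, add(mul(SZ, Z), add(SSZ, SZ))))))
  →13  S(S(add(SZ, mul(SSZ, add(mul(SZ, Z), add(SSZ, SZ))))))
  →14  S(S(S(add(Z, mul(SSZ, add(mul(SZ, Z), add(SSZ, SZ)))))))
  →15  S(S(S(mul(SSZ, add(mul(SZ, Z), add(SSZ, SZ))))))
  →16  S(S(S(add(add(mul(SZ, Z), add(SSZ, SZ)), mul(SZ, add(mul(SZ, Z), add(SSZ, SZ)))))))
  →17  S(S(S(add(add(add(Z, mul(Z, Z)), add(SSZ, SZ)), mul(SZ, add(mul(SZ, Z), add(SSZ, SZ)))))))
  →18  S(S(S(add(add(mul(Z, Z), add(SSZ, SZ)), mul(SZ, add(mul(SZ, Z), add(SSZ, SZ)))))))
  →19  S(S(S(add(add(Z, add(SSZ, SZ)), mul(SZ, add(mul(SZ, Z), add(SSZ, SZ)))))))
  →20  S(S(S(add(add(SSZ, SZ), mul(SZ, add(mul(SZ, Z), add(SSZ, SZ)))))))
  →21  S(S(S(add(S(add(SZ, SZ)), mul(SZ, add(mul(SZ, Z), add(SSZ, SZ)))))))
  →22  S(S(S(S(add(add(SZ, SZ), mul(SZ, add(mul(SZ, Z), add(SSZ, SZ))))))))
  →23  S(S(S(S(add(S(add(Z, SZ)), mul(SZ, add(mul(SZ, Z), add(SSZ, SZ))))))))
  →24  S(S(S(S(S(add(add(Z, SZ), mul(SZ, add(mul(SZ, Z), add(SSZ, SZ)))))))))
  →25  S(S(S(S(S(add(SZ, mul(SZ, add(mul(SZ, Z), add(SSZ, SZ)))))))))
  →26  S(S(S(S(S(S(add(Z, mul(SZ, add(mul(SZ, Z), add(SSZ, SZ))))))))))
  →27  S(S(S(S(S(S(mul(SZ, add(mul(SZ, Z), add(SSZ, SZ)))))))))
  →28  S(S(S(S(S(S(add(add(mul(SZ, Z), add(SSZ, SZ)), mul(Z, add(mul(SZ, Z), add(SSZ, SZ))))))))))
  →29  S(S(S(S(S(S(add(add(add(Z, mul(Z, Z)), add(SSZ, SZ)), mul(Z, add(mul(SZ, Z), add(SSZ, SZ))))))))))
  →30  S(S(S(S(S(S(add(add(mul(Z, Z), add(SSZ, SZ)), mul(Z, add(mul(SZ, Z), add(SSZ, SZ))))))))))
  →31  S(S(S(S(S(S(add(add(Z, add(SSZ, SZ)), mul(Z, add(mul(SZ, Z), add(SSZ, SZ))))))))))
  →32  S(S(S(S(S(S(add(add(SSZ, SZ), mul(Z, add(mul(SZ, Z), add(SSZ, SZ))))))))))
  →33  S(S(S(S(S(S(add(S(add(SZ, SZ)), mul(Z, add(mul(SZ, Z), add(SSZ, SZ))))))))))
  →34  S(S(S(S(S(S(S(add(add(SZ, SZ), mul(Z, add(mul(SZ, Z), add(SSZ, SZ)))))))))))
  →35  S(S(S(S(S(S(S(add(S(add(Z, SZ)), mul(Z, add(mul(SZ, Z), add(SSZ, SZ)))))))))))
  →36  S(S(S(S(S(S(S(S(add(add(Z, SZ), mul(Z, add(mul(SZ, Z), add(SSZ, SZ))))))))))))
  →37  S(S(S(S(S(S(S(S(add(SZ, mul(Z, add(mul(SZ, Z), add(SSZ, SZ))))))))))))
  →38  S(S(S(S(S(S(S(S(S(add(Z, mul(Z, add(mul(SZ, Z), add(SSZ, SZ)))))))))))))
  →39  S(S(S(S(S(S(S(S(S(mul(Z, add(mul(SZ, Z), add(SSZ, SZ))))))))))))
  →40  S^9(Z)

Term B:
  start: add(add(SZ, S^4(Z)), SSSZ)
  →1  add(S(add(Z, S^4(Z))), SSSZ)
  →2  S(add(add(Z, S^4(Z)), SSSZ))
  →3  S(add(S^4(Z), SSSZ))
  →4  S(S(add(SSSZ, SSSZ)))
  →5  S(S(S(add(SSZ, SSSZ))))
  →6  S(S(S(S(add(SZ, SSSZ)))))
  →7  S(S(S(S(S(add(Z, SSSZ))))))
  →8  S^8(Z)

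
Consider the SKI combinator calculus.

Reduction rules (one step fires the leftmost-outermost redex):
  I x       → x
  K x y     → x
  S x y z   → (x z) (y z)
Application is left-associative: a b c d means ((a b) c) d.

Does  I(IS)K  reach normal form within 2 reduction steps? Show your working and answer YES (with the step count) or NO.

Answer: YES — reaches normal form SK in 2 ≤ 2 steps

Reduction:
  start: I(IS)K
  step 1: ISK
  step 2: SK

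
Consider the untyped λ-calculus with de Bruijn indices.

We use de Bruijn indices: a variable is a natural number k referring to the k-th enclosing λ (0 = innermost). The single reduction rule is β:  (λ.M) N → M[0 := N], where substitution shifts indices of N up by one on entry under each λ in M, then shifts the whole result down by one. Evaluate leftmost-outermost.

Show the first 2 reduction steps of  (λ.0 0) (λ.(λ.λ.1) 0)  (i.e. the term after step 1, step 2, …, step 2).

Answer: after 2 steps: (λ.λ.1) (λ.(λ.λ.1) 0)

Derivation:
  start: (λ.0 0) (λ.(λ.λ.1) 0)
  step 1: (λ.(λ.λ.1) 0) (λ.(λ.λ.1) 0)
  step 2: (λ.λ.1) (λ.(λ.λ.1) 0)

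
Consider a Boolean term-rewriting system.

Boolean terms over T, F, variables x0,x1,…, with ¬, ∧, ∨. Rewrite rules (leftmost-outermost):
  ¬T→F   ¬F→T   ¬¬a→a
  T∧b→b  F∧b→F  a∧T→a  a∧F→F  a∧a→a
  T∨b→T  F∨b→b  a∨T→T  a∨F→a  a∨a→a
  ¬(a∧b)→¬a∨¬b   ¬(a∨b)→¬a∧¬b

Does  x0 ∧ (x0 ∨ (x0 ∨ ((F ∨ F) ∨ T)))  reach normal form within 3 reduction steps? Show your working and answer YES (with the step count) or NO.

Answer: NO — after 3 steps the term is x0 ∧ T, not yet normal

Derivation:
  start: x0 ∧ (x0 ∨ (x0 ∨ ((F ∨ F) ∨ T)))
  step 1: x0 ∧ (x0 ∨ (x0 ∨ T))
  step 2: x0 ∧ (x0 ∨ T)
  step 3: x0 ∧ T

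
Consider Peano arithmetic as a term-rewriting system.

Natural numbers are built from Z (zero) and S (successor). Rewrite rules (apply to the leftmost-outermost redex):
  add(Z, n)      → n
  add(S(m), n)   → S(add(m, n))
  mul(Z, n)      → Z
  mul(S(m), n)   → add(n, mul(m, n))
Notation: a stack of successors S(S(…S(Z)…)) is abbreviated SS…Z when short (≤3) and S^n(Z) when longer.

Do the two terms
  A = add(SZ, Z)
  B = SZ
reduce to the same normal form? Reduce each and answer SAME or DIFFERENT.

Term A:
  start: add(SZ, Z)
  →1  S(add(Z, Z))
  →2  SZ

Term B:
  start: SZ

Answer: SAME — A ⇓ SZ, B ⇓ SZ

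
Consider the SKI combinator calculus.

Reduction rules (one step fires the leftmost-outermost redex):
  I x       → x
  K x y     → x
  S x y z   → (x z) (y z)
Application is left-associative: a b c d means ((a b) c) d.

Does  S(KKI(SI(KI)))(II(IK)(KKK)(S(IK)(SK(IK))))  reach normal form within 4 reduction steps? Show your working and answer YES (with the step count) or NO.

  start: S(KKI(SI(KI)))(II(IK)(KKK)(S(IK)(SK(IK))))
  step 1: S(K(SI(KI)))(II(IK)(KKK)(S(IK)(SK(IK))))
  step 2: S(K(SI(KI)))(I(IK)(KKK)(S(IK)(SK(IK))))
  step 3: S(K(SI(KI)))(IK(KKK)(S(IK)(SK(IK))))
  step 4: S(K(SI(KI)))(K(KKK)(S(IK)(SK(IK))))

Answer: NO — after 4 steps the term is S(K(SI(KI)))(K(KKK)(S(IK)(SK(IK)))), not yet normal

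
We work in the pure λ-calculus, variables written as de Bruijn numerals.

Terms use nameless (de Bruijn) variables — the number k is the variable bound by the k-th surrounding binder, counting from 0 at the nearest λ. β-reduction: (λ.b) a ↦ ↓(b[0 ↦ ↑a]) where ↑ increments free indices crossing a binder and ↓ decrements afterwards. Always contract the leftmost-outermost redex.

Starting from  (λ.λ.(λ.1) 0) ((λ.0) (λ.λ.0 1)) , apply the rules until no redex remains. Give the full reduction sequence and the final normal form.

Answer: normal form = λ.0  (in 2 steps)

Derivation:
  start: (λ.λ.(λ.1) 0) ((λ.0) (λ.λ.0 1))
  →1  λ.(λ.1) 0
  →2  λ.0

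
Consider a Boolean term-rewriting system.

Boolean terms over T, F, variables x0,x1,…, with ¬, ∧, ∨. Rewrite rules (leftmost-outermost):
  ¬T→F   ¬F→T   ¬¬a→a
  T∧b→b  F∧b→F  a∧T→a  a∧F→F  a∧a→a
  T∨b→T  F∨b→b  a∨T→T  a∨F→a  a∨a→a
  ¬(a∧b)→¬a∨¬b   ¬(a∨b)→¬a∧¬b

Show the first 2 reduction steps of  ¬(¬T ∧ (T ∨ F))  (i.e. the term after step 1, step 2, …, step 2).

  start: ¬(¬T ∧ (T ∨ F))
  step 1: ¬¬T ∨ ¬(T ∨ F)
  step 2: T ∨ ¬(T ∨ F)

Answer: after 2 steps: T ∨ ¬(T ∨ F)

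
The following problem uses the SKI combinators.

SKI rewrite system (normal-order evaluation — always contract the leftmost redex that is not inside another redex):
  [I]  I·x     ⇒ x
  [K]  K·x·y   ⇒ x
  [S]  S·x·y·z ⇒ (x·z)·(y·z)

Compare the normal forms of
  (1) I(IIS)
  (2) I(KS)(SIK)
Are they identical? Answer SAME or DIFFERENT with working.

Answer: SAME — A ⇓ S, B ⇓ S

Reduction:
Term A:
  start: I(IIS)
  step 1: IIS
  step 2: IS
  step 3: S

Term B:
  start: I(KS)(SIK)
  step 1: KS(SIK)
  step 2: S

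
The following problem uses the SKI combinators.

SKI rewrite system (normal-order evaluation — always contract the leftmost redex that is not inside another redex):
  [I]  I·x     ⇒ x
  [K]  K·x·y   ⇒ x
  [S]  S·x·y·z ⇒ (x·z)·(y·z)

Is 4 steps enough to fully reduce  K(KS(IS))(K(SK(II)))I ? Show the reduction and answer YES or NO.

  start: K(KS(IS))(K(SK(II)))I
  →1  KS(IS)I
  →2  SI

Answer: YES — reaches normal form SI in 2 ≤ 4 steps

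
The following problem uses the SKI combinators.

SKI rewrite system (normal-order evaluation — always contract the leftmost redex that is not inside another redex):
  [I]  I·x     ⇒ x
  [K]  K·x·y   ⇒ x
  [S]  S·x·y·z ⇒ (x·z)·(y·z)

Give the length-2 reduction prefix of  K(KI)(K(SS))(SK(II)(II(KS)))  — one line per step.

  start: K(KI)(K(SS))(SK(II)(II(KS)))
  step 1: KI(SK(II)(II(KS)))
  step 2: I

Answer: after 2 steps: I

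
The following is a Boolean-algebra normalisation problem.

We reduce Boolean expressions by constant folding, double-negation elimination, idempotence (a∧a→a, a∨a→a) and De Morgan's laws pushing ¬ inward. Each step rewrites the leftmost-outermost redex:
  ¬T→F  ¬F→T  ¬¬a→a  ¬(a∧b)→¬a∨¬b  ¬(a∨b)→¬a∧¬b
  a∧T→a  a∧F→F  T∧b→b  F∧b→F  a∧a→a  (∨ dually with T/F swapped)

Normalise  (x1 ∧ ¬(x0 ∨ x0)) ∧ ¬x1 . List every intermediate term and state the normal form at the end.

  start: (x1 ∧ ¬(x0 ∨ x0)) ∧ ¬x1
  →1  (x1 ∧ (¬x0 ∧ ¬x0)) ∧ ¬x1
  →2  (x1 ∧ ¬x0) ∧ ¬x1

Answer: normal form = (x1 ∧ ¬x0) ∧ ¬x1  (in 2 steps)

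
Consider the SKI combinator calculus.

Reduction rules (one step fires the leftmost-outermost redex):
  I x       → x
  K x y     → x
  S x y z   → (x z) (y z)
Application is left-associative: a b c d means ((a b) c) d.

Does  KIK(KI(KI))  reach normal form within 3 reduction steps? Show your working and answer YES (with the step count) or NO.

Answer: YES — reaches normal form I in 3 ≤ 3 steps

Derivation:
  start: KIK(KI(KI))
  [1] I(KI(KI))
  [2] KI(KI)
  [3] I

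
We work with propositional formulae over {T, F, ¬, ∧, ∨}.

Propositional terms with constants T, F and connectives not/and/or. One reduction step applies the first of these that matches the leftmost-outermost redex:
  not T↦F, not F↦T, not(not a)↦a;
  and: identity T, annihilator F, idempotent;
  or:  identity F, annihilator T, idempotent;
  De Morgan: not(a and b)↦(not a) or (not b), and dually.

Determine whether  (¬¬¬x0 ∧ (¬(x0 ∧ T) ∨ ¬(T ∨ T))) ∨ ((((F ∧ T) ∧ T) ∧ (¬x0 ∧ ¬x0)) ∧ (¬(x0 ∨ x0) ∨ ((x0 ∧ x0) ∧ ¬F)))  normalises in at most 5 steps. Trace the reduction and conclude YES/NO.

Answer: NO — after 5 steps the term is (¬x0 ∧ (¬x0 ∨ (¬T ∧ ¬T))) ∨ ((((F ∧ T) ∧ T) ∧ (¬x0 ∧ ¬x0)) ∧ (¬(x0 ∨ x0) ∨ ((x0 ∧ x0) ∧ ¬F))), not yet normal

Working:
  start: (¬¬¬x0 ∧ (¬(x0 ∧ T) ∨ ¬(T ∨ T))) ∨ ((((F ∧ T) ∧ T) ∧ (¬x0 ∧ ¬x0)) ∧ (¬(x0 ∨ x0) ∨ ((x0 ∧ x0) ∧ ¬F)))
  →1  (¬x0 ∧ (¬(x0 ∧ T) ∨ ¬(T ∨ T))) ∨ ((((F ∧ T) ∧ T) ∧ (¬x0 ∧ ¬x0)) ∧ (¬(x0 ∨ x0) ∨ ((x0 ∧ x0) ∧ ¬F)))
  →2  (¬x0 ∧ ((¬x0 ∨ ¬T) ∨ ¬(T ∨ T))) ∨ ((((F ∧ T) ∧ T) ∧ (¬x0 ∧ ¬x0)) ∧ (¬(x0 ∨ x0) ∨ ((x0 ∧ x0) ∧ ¬F)))
  →3  (¬x0 ∧ ((¬x0 ∨ F) ∨ ¬(T ∨ T))) ∨ ((((F ∧ T) ∧ T) ∧ (¬x0 ∧ ¬x0)) ∧ (¬(x0 ∨ x0) ∨ ((x0 ∧ x0) ∧ ¬F)))
  →4  (¬x0 ∧ (¬x0 ∨ ¬(T ∨ T))) ∨ ((((F ∧ T) ∧ T) ∧ (¬x0 ∧ ¬x0)) ∧ (¬(x0 ∨ x0) ∨ ((x0 ∧ x0) ∧ ¬F)))
  →5  (¬x0 ∧ (¬x0 ∨ (¬T ∧ ¬T))) ∨ ((((F ∧ T) ∧ T) ∧ (¬x0 ∧ ¬x0)) ∧ (¬(x0 ∨ x0) ∨ ((x0 ∧ x0) ∧ ¬F)))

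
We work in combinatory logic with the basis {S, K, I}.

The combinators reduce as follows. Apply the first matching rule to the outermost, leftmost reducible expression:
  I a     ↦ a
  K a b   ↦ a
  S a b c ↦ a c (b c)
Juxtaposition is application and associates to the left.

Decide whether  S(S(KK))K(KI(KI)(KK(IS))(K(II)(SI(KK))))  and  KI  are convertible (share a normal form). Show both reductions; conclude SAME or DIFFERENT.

Answer: SAME — A ⇓ KI, B ⇓ KI

Reduction:
Term A:
  start: S(S(KK))K(KI(KI)(KK(IS))(K(II)(SI(KK))))
  step 1: S(KK)(KI(KI)(KK(IS))(K(II)(SI(KK))))(K(KI(KI)(KK(IS))(K(II)(SI(KK)))))
  step 2: KK(K(KI(KI)(KK(IS))(K(II)(SI(KK)))))(KI(KI)(KK(IS))(K(II)(SI(KK)))(K(KI(KI)(KK(IS))(K(II)(SI(KK))))))
  step 3: K(KI(KI)(KK(IS))(K(II)(SI(KK)))(K(KI(KI)(KK(IS))(K(II)(SI(KK))))))
  step 4: K(I(KK(IS))(K(II)(SI(KK)))(K(KI(KI)(KK(IS))(K(II)(SI(KK))))))
  step 5: K(KK(IS)(K(II)(SI(KK)))(K(KI(KI)(KK(IS))(K(II)(SI(KK))))))
  step 6: K(K(K(II)(SI(KK)))(K(KI(KI)(KK(IS))(K(II)(SI(KK))))))
  step 7: K(K(II)(SI(KK)))
  step 8: K(II)
  step 9: KI

Term B:
  start: KI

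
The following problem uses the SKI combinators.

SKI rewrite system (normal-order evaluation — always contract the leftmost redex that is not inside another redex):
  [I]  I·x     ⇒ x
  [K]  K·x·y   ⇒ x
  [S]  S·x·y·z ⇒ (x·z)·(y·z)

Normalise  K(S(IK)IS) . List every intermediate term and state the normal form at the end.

Answer: normal form = KS  (in 3 steps)

Reduction:
  start: K(S(IK)IS)
  step 1: K(IKS(IS))
  step 2: K(KS(IS))
  step 3: KS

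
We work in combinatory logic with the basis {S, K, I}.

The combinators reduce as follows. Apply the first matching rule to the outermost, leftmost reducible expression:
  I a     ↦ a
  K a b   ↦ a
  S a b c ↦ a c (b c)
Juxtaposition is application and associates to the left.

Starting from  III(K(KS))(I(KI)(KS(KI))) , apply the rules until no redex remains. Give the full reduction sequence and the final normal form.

  start: III(K(KS))(I(KI)(KS(KI)))
  [1] II(K(KS))(I(KI)(KS(KI)))
  [2] I(K(KS))(I(KI)(KS(KI)))
  [3] K(KS)(I(KI)(KS(KI)))
  [4] KS

Answer: normal form = KS  (in 4 steps)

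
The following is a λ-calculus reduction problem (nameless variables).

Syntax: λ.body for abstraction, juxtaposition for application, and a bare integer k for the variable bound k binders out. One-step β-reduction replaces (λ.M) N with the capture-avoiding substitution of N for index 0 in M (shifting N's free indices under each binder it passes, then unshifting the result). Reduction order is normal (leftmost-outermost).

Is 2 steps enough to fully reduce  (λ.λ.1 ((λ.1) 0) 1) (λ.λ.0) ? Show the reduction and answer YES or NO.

  start: (λ.λ.1 ((λ.1) 0) 1) (λ.λ.0)
  [1] λ.(λ.λ.0) ((λ.1) 0) (λ.λ.0)
  [2] λ.(λ.0) (λ.λ.0)

Answer: NO — after 2 steps the term is λ.(λ.0) (λ.λ.0), not yet normal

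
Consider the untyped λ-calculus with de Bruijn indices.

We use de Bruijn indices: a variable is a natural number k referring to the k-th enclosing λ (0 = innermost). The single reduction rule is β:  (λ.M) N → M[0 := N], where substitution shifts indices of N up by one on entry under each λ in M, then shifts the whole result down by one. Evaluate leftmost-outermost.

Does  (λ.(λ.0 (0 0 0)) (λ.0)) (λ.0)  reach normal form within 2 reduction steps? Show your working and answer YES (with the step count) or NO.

  start: (λ.(λ.0 (0 0 0)) (λ.0)) (λ.0)
  step 1: (λ.0 (0 0 0)) (λ.0)
  step 2: (λ.0) ((λ.0) (λ.0) (λ.0))

Answer: NO — after 2 steps the term is (λ.0) ((λ.0) (λ.0) (λ.0)), not yet normal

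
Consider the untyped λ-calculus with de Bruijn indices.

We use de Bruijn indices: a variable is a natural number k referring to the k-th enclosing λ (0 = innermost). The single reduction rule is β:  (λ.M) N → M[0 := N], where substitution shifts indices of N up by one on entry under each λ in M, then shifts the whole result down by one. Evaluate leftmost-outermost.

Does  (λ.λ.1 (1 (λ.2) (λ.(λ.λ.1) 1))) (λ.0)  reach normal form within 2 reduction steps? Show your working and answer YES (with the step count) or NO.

  start: (λ.λ.1 (1 (λ.2) (λ.(λ.λ.1) 1))) (λ.0)
  [1] λ.(λ.0) ((λ.0) (λ.λ.0) (λ.(λ.λ.1) 1))
  [2] λ.(λ.0) (λ.λ.0) (λ.(λ.λ.1) 1)

Answer: NO — after 2 steps the term is λ.(λ.0) (λ.λ.0) (λ.(λ.λ.1) 1), not yet normal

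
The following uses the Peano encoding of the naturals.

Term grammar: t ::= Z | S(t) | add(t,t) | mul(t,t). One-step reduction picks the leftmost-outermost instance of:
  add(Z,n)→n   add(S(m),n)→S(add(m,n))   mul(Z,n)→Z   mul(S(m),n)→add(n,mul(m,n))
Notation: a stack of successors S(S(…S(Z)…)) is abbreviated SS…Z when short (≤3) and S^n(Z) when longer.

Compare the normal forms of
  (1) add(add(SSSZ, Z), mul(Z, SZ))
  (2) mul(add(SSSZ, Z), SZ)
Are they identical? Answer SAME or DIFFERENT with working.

Answer: SAME — A ⇓ SSSZ, B ⇓ SSSZ

Derivation:
Term A:
  start: add(add(SSSZ, Z), mul(Z, SZ))
  step 1: add(S(add(SSZ, Z)), mul(Z, SZ))
  step 2: S(add(add(SSZ, Z), mul(Z, SZ)))
  step 3: S(add(S(add(SZ, Z)), mul(Z, SZ)))
  step 4: S(S(add(add(SZ, Z), mul(Z, SZ))))
  step 5: S(S(add(S(add(Z, Z)), mul(Z, SZ))))
  step 6: S(S(S(add(add(Z, Z), mul(Z, SZ)))))
  step 7: S(S(S(add(Z, mul(Z, SZ)))))
  step 8: S(S(S(mul(Z, SZ))))
  step 9: SSSZ

Term B:
  start: mul(add(SSSZ, Z), SZ)
  step 1: mul(S(add(SSZ, Z)), SZ)
  step 2: add(SZ, mul(add(SSZ, Z), SZ))
  step 3: S(add(Z, mul(add(SSZ, Z), SZ)))
  step 4: S(mul(add(SSZ, Z), SZ))
  step 5: S(mul(S(add(SZ, Z)), SZ))
  step 6: S(add(SZ, mul(add(SZ, Z), SZ)))
  step 7: S(S(add(Z, mul(add(SZ, Z), SZ))))
  step 8: S(S(mul(add(SZ, Z), SZ)))
  step 9: S(S(mul(S(add(Z, Z)), SZ)))
  step 10: S(S(add(SZ, mul(add(Z, Z), SZ))))
  step 11: S(S(S(add(Z, mul(add(Z, Z), SZ)))))
  step 12: S(S(S(mul(add(Z, Z), SZ))))
  step 13: S(S(S(mul(Z, SZ))))
  step 14: SSSZ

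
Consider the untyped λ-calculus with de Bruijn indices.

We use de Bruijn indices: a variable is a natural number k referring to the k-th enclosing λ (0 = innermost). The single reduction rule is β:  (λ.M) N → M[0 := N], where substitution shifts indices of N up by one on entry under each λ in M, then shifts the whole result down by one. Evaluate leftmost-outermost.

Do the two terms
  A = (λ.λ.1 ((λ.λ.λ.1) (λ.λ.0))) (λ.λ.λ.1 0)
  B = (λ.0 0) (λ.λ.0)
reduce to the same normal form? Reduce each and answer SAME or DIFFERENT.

Answer: DIFFERENT — A ⇓ λ.λ.λ.1 0, B ⇓ λ.0

Derivation:
Term A:
  start: (λ.λ.1 ((λ.λ.λ.1) (λ.λ.0))) (λ.λ.λ.1 0)
  [1] λ.(λ.λ.λ.1 0) ((λ.λ.λ.1) (λ.λ.0))
  [2] λ.λ.λ.1 0

Term B:
  start: (λ.0 0) (λ.λ.0)
  [1] (λ.λ.0) (λ.λ.0)
  [2] λ.0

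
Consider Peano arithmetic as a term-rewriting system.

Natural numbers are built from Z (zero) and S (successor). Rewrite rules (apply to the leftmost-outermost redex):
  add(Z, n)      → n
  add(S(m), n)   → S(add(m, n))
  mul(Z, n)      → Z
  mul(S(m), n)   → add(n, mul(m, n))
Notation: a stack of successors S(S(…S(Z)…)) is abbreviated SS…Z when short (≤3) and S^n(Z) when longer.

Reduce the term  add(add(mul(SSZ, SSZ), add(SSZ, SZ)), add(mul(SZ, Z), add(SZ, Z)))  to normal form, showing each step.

Answer: normal form = S^8(Z)  (in 31 steps)

Derivation:
  start: add(add(mul(SSZ, SSZ), add(SSZ, SZ)), add(mul(SZ, Z), add(SZ, Z)))
  step 1: add(add(add(SSZ, mul(SZ, SSZ)), add(SSZ, SZ)), add(mul(SZ, Z), add(SZ, Z)))
  step 2: add(add(S(add(SZ, mul(SZ, SSZ))), add(SSZ, SZ)), add(mul(SZ, Z), add(SZ, Z)))
  step 3: add(S(add(add(SZ, mul(SZ, SSZ)), add(SSZ, SZ))), add(mul(SZ, Z), add(SZ, Z)))
  step 4: S(add(add(add(SZ, mul(SZ, SSZ)), add(SSZ, SZ)), add(mul(SZ, Z), add(SZ, Z))))
  step 5: S(add(add(S(add(Z, mul(SZ, SSZ))), add(SSZ, SZ)), add(mul(SZ, Z), add(SZ, Z))))
  step 6: S(add(S(add(add(Z, mul(SZ, SSZ)), add(SSZ, SZ))), add(mul(SZ, Z), add(SZ, Z))))
  step 7: S(S(add(add(add(Z, mul(SZ, SSZ)), add(SSZ, SZ)), add(mul(SZ, Z), add(SZ, Z)))))
  step 8: S(S(add(add(mul(SZ, SSZ), add(SSZ, SZ)), add(mul(SZ, Z), add(SZ, Z)))))
  step 9: S(S(add(add(add(SSZ, mul(Z, SSZ)), add(SSZ, SZ)), add(mul(SZ, Z), add(SZ, Z)))))
  step 10: S(S(add(add(S(add(SZ, mul(Z, SSZ))), add(SSZ, SZ)), add(mul(SZ, Z), add(SZ, Z)))))
  step 11: S(S(add(S(add(add(SZ, mul(Z, SSZ)), add(SSZ, SZ))), add(mul(SZ, Z), add(SZ, Z)))))
  step 12: S(S(S(add(add(add(SZ, mul(Z, SSZ)), add(SSZ, SZ)), add(mul(SZ, Z), add(SZ, Z))))))
  step 13: S(S(S(add(add(S(add(Z, mul(Z, SSZ))), add(SSZ, SZ)), add(mul(SZ, Z), add(SZ, Z))))))
  step 14: S(S(S(add(S(add(add(Z, mul(Z, SSZ)), add(SSZ, SZ))), add(mul(SZ, Z), add(SZ, Z))))))
  step 15: S(S(S(S(add(add(add(Z, mul(Z, SSZ)), add(SSZ, SZ)), add(mul(SZ, Z), add(SZ, Z)))))))
  step 16: S(S(S(S(add(add(mul(Z, SSZ), add(SSZ, SZ)), add(mul(SZ, Z), add(SZ, Z)))))))
  step 17: S(S(S(S(add(add(Z, add(SSZ, SZ)), add(mul(SZ, Z), add(SZ, Z)))))))
  step 18: S(S(S(S(add(add(SSZ, SZ), add(mul(SZ, Z), add(SZ, Z)))))))
  step 19: S(S(S(S(add(S(add(SZ, SZ)), add(mul(SZ, Z), add(SZ, Z)))))))
  step 20: S(S(S(S(S(add(add(SZ, SZ), add(mul(SZ, Z), add(SZ, Z))))))))
  step 21: S(S(S(S(S(add(S(add(Z, SZ)), add(mul(SZ, Z), add(SZ, Z))))))))
  step 22: S(S(S(S(S(S(add(add(Z, SZ), add(mul(SZ, Z), add(SZ, Z)))))))))
  step 23: S(S(S(S(S(S(add(SZ, add(mul(SZ, Z), add(SZ, Z)))))))))
  step 24: S(S(S(S(S(S(S(add(Z, add(mul(SZ, Z), add(SZ, Z))))))))))
  step 25: S(S(S(S(S(S(S(add(mul(SZ, Z), add(SZ, Z)))))))))
  step 26: S(S(S(S(S(S(S(add(add(Z, mul(Z, Z)), add(SZ, Z)))))))))
  step 27: S(S(S(S(S(S(S(add(mul(Z, Z), add(SZ, Z)))))))))
  step 28: S(S(S(S(S(S(S(add(Z, add(SZ, Z)))))))))
  step 29: S(S(S(S(S(S(S(add(SZ, Z))))))))
  step 30: S(S(S(S(S(S(S(S(add(Z, Z)))))))))
  step 31: S^8(Z)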